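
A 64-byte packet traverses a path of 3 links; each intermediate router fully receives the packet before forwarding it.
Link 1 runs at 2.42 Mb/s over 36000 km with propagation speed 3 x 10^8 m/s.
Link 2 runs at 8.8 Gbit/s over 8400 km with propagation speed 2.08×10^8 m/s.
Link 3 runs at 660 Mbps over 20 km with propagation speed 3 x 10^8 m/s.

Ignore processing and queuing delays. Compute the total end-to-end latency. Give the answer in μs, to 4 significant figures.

L = 64 × 8 = 512 bits.
Transmission delays (L/R per hop): 211.57, 0.0581818, 0.775758 μs; sum = 212.404 μs.
Propagation delays (d/s per hop): 120000, 40384.6, 66.6667 μs; sum = 160451 μs.
End-to-end = 160700 μs.

160700 μs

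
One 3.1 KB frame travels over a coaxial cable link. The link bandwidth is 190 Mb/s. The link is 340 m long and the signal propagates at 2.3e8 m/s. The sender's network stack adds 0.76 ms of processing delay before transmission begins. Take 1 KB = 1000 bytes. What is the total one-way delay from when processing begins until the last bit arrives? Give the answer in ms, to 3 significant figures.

0.892 ms

L = 24800 bits.
Transmission delay = L/R = 24800 / 190000000 = 0.130526 ms.
Propagation delay = d/s = 340 m / 2.3e+08 m/s = 0.00147826 ms.
Plus processing delay 0.76 ms = 0.76 ms.
Total = 0.892 ms.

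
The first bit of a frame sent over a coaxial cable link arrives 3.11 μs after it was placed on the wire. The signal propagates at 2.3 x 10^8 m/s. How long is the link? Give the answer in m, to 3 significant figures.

d = s × t_prop = 2.3e+08 × 3.11e-06 = 715 m.

715 m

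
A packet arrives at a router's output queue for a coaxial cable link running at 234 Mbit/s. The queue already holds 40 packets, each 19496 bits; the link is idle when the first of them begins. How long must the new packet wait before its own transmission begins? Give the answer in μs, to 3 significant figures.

3330 μs

Each queued packet: L/R = 19496/234000000 = 83.3162 μs.
40 queued → 3332.65 μs.
Queuing delay = 3330 μs.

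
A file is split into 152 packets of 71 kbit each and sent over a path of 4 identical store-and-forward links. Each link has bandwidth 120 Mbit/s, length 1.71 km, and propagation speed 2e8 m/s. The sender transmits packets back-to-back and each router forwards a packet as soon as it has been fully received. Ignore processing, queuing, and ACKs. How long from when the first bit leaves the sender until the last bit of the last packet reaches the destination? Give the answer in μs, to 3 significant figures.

Per-hop transmission t_tx = L/R = 71000/120000000 = 591.667 μs.
Per-hop propagation t_prop = 1710/200000000 = 8.55 μs.
Pipeline fill: first packet needs 4·t_tx to clear all hops; remaining 151 packets each add one t_tx.
Total = (4+152-1)·t_tx + 4·t_prop = 155·591.667 + 4·8.55 = 91700 μs.

91700 μs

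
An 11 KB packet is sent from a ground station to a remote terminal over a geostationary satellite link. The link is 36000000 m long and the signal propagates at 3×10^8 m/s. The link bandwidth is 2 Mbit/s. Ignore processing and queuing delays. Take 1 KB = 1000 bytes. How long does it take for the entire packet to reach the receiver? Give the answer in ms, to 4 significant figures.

L = 88000 bits.
Transmission delay = L/R = 88000 / 2000000 = 44 ms.
Propagation delay = d/s = 36000000 m / 300000000 m/s = 120 ms.
Total = 164.0 ms.

164.0 ms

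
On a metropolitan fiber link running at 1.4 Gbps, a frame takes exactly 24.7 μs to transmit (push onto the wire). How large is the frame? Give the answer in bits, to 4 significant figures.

34580 bits

L = R × t_tx = 1400000000 b/s × 2.47e-05 s = 34580 bits.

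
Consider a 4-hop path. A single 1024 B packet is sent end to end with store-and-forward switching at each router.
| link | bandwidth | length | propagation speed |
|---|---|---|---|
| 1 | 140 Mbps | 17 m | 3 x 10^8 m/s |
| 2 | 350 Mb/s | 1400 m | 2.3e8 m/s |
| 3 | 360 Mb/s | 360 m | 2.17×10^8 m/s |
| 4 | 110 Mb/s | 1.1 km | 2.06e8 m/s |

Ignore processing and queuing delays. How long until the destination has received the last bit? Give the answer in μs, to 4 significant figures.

L = 1024 × 8 = 8192 bits.
Transmission delays (L/R per hop): 58.5143, 23.4057, 22.7556, 74.4727 μs; sum = 179.148 μs.
Propagation delays (d/s per hop): 0.0566667, 6.08696, 1.65899, 5.33981 μs; sum = 13.1424 μs.
End-to-end = 192.3 μs.

192.3 μs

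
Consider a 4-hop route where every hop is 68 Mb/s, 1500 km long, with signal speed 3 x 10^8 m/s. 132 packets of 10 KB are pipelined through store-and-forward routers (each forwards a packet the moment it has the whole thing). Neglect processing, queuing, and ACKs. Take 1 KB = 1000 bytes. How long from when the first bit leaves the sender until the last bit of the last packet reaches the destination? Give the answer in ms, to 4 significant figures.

178.8 ms

Per-hop transmission t_tx = L/R = 80000/68000000 = 1.17647 ms.
Per-hop propagation t_prop = 1500000/300000000 = 5 ms.
Pipeline fill: first packet needs 4·t_tx to clear all hops; remaining 131 packets each add one t_tx.
Total = (4+132-1)·t_tx + 4·t_prop = 135·1.17647 + 4·5 = 178.8 ms.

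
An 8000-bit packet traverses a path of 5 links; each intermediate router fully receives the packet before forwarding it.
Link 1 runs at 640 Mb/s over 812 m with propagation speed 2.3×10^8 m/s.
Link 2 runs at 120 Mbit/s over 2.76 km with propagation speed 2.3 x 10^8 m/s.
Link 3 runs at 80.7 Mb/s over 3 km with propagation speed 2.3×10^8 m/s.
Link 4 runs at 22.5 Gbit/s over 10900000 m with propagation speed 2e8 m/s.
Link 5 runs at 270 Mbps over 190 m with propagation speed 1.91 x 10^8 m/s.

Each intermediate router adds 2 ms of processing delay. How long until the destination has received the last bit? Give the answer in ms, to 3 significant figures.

Transmission delays (L/R per hop): 0.0125, 0.0666667, 0.0991326, 0.000355556, 0.0296296 ms; sum = 0.208284 ms.
Propagation delays (d/s per hop): 0.00353043, 0.012, 0.0130435, 54.5, 0.000994764 ms; sum = 54.5296 ms.
Processing at 4 router(s): 4 × 2 ms = 8 ms.
End-to-end = 62.7 ms.

62.7 ms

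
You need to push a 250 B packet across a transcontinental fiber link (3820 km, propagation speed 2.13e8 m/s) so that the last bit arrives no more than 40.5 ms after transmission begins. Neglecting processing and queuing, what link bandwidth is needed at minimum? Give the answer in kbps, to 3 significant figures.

88.6 kbps

L = 2000 bits.
Propagation delay = 3820000 / 213000000 = 17.9343 ms.
Transmission budget = 40.5 − 17.9343 = 22.5657 ms.
R ≥ L / t_tx = 2000 bits / 0.0225657 s = 88.6 kbps.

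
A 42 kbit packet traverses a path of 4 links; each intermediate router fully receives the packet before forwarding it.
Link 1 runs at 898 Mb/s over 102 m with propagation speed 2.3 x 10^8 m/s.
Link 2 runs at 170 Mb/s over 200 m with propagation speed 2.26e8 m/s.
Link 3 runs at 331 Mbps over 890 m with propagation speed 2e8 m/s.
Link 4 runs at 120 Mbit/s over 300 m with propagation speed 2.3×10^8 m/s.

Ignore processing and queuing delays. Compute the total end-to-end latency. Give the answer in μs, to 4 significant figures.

777.8 μs

L = 42000 bits.
Transmission delays (L/R per hop): 46.7706, 247.059, 126.888, 350 μs; sum = 770.718 μs.
Propagation delays (d/s per hop): 0.443478, 0.884956, 4.45, 1.30435 μs; sum = 7.08278 μs.
End-to-end = 777.8 μs.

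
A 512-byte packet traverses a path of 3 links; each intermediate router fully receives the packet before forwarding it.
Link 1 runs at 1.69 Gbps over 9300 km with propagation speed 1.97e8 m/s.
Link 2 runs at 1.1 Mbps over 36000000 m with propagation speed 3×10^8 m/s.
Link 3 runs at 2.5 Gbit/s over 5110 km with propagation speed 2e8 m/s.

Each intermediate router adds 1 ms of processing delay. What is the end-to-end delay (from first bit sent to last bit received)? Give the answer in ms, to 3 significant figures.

L = 512 × 8 = 4096 bits.
Transmission delays (L/R per hop): 0.00242367, 3.72364, 0.0016384 ms; sum = 3.7277 ms.
Propagation delays (d/s per hop): 47.2081, 120, 25.55 ms; sum = 192.758 ms.
Processing at 2 router(s): 2 × 1 ms = 2 ms.
End-to-end = 198 ms.

198 ms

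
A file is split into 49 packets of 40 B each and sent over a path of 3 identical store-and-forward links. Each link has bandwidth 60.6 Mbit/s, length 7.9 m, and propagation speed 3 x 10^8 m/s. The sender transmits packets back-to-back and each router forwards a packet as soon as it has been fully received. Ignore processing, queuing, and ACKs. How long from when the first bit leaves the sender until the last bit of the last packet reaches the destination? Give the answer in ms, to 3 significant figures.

Per-hop transmission t_tx = L/R = 320/60600000 = 0.00528053 ms.
Per-hop propagation t_prop = 7.9/300000000 = 2.63333e-05 ms.
Pipeline fill: first packet needs 3·t_tx to clear all hops; remaining 48 packets each add one t_tx.
Total = (3+49-1)·t_tx + 3·t_prop = 51·0.00528053 + 3·2.63333e-05 = 0.269 ms.

0.269 ms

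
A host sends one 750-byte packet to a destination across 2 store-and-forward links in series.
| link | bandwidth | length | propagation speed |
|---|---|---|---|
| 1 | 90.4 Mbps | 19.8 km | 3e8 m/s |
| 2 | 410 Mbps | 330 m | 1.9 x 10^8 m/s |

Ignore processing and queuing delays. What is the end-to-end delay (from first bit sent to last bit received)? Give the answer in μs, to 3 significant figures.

149 μs

L = 750 × 8 = 6000 bits.
Transmission delays (L/R per hop): 66.3717, 14.6341 μs; sum = 81.0058 μs.
Propagation delays (d/s per hop): 66, 1.73684 μs; sum = 67.7368 μs.
End-to-end = 149 μs.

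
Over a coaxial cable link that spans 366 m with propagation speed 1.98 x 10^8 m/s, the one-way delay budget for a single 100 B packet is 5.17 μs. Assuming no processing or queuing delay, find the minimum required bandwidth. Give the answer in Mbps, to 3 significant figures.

241 Mbps

L = 800 bits.
Propagation delay = 366 / 198000000 = 1.84848 μs.
Transmission budget = 5.17 − 1.84848 = 3.32152 μs.
R ≥ L / t_tx = 800 bits / 3.32152e-06 s = 241 Mbps.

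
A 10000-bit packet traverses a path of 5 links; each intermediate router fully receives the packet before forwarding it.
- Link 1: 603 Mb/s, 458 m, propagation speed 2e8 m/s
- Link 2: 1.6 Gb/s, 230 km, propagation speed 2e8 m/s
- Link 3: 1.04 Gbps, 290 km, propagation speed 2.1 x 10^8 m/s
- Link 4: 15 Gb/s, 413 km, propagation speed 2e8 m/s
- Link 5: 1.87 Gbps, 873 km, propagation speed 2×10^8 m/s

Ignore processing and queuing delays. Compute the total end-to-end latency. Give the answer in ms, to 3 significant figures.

Transmission delays (L/R per hop): 0.0165837, 0.00625, 0.00961538, 0.000666667, 0.00534759 ms; sum = 0.0384634 ms.
Propagation delays (d/s per hop): 0.00229, 1.15, 1.38095, 2.065, 4.365 ms; sum = 8.96324 ms.
End-to-end = 9.00 ms.

9.00 ms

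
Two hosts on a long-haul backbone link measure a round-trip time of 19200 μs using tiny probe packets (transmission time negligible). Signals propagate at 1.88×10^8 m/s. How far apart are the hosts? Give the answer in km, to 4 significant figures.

One-way propagation = RTT/2 = 9600 μs.
d = s × t = 188000000 × 0.0096 = 1805 km.

1805 km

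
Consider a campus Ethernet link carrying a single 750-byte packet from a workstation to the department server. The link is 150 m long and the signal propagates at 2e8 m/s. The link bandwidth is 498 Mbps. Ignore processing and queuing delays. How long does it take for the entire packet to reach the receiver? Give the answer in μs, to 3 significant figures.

12.8 μs

L = 750 × 8 = 6000 bits.
Transmission delay = L/R = 6000 / 498000000 = 12.0482 μs.
Propagation delay = d/s = 150 m / 200000000 m/s = 0.75 μs.
Total = 12.8 μs.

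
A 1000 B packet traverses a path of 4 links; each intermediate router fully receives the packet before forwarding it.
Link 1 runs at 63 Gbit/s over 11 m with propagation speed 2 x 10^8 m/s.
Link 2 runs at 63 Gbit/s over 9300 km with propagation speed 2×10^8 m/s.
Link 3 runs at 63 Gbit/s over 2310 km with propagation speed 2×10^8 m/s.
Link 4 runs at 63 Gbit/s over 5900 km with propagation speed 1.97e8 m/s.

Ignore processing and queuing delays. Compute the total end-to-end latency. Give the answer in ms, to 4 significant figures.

L = 1000 × 8 = 8000 bits.
Transmission delay per hop = L/R = 8000/63000000000 = 0.000126984 ms; 4 hops → 0.000507937 ms.
Propagation delays (d/s per hop): 5.5e-05, 46.5, 11.55, 29.9492 ms; sum = 87.9993 ms.
End-to-end = 88.00 ms.

88.00 ms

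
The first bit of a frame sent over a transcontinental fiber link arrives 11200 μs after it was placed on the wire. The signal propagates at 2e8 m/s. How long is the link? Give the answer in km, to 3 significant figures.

d = s × t_prop = 200000000 × 0.0112 = 2240 km.

2240 km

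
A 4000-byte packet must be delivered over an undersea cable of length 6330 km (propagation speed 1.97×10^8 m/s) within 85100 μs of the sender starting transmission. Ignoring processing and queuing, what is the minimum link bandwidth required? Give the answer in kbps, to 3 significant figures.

L = 32000 bits.
Propagation delay = 6330000 / 197000000 = 32132 μs.
Transmission budget = 85100 − 32132 = 52968 μs.
R ≥ L / t_tx = 32000 bits / 0.052968 s = 604 kbps.

604 kbps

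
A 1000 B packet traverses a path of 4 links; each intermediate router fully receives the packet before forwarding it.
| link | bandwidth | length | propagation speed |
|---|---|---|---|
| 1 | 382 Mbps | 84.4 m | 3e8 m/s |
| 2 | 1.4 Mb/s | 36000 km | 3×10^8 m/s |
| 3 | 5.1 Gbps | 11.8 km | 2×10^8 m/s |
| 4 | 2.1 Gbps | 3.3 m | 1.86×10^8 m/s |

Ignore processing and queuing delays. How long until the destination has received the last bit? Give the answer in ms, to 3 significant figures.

L = 1000 × 8 = 8000 bits.
Transmission delays (L/R per hop): 0.0209424, 5.71429, 0.00156863, 0.00380952 ms; sum = 5.74061 ms.
Propagation delays (d/s per hop): 0.000281333, 120, 0.059, 1.77419e-05 ms; sum = 120.059 ms.
End-to-end = 126 ms.

126 ms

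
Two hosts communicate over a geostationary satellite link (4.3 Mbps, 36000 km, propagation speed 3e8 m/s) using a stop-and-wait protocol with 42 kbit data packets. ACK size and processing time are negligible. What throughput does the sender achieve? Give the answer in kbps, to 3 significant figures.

t_tx = L/R = 42000/4300000 = 0.00976744 s.
t_prop = 36000000/300000000 = 0.12 s; RTT = 0.24 s.
Cycle = t_tx + RTT = 0.249767 s.
Throughput = L / cycle = 42000 / 0.249767 = 168 kbps.

168 kbps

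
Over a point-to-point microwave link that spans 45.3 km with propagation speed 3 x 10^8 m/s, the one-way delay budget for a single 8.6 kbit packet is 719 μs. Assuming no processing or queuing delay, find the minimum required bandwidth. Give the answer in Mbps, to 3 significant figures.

Propagation delay = 45300 / 300000000 = 151 μs.
Transmission budget = 719 − 151 = 568 μs.
R ≥ L / t_tx = 8600 bits / 0.000568 s = 15.1 Mbps.

15.1 Mbps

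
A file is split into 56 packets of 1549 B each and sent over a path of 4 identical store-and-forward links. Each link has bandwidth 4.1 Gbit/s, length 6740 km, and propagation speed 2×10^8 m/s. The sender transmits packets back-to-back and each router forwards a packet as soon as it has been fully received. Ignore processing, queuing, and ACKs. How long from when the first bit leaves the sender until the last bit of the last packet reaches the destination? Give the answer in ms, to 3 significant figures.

135 ms

Per-hop transmission t_tx = L/R = 12392/4.1e+09 = 0.00302244 ms.
Per-hop propagation t_prop = 6740000/200000000 = 33.7 ms.
Pipeline fill: first packet needs 4·t_tx to clear all hops; remaining 55 packets each add one t_tx.
Total = (4+56-1)·t_tx + 4·t_prop = 59·0.00302244 + 4·33.7 = 135 ms.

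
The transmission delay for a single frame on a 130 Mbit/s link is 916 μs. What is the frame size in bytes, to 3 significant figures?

14900 bytes

L = R × t_tx = 130000000 b/s × 0.000916 s = 119080 bits.
In bytes: 119080 / 8 = 14900 bytes.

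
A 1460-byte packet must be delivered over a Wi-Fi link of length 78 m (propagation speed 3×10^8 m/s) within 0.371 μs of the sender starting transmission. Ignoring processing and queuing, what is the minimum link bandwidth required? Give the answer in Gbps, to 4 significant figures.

105.2 Gbps

L = 11680 bits.
Propagation delay = 78 / 300000000 = 0.26 μs.
Transmission budget = 0.371 − 0.26 = 0.111 μs.
R ≥ L / t_tx = 11680 bits / 1.11e-07 s = 105.2 Gbps.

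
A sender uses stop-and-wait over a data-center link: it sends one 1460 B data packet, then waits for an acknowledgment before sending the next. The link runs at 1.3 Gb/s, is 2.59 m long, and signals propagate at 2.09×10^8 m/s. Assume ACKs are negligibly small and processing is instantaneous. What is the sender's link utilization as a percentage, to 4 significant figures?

t_tx = L/R = 11680/1300000000 = 8.98462e-06 s.
t_prop = 2.59/209000000 = 1.23923e-08 s; RTT = 2.47847e-08 s.
Cycle = t_tx + RTT = 9.0094e-06 s.
Utilization = t_tx / cycle = 8.98462e-06/9.0094e-06 = 99.72 %.

99.72 %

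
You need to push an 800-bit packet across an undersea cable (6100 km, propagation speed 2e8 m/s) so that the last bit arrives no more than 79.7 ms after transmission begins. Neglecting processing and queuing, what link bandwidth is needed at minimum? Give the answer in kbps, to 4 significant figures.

16.26 kbps

Propagation delay = 6100000 / 200000000 = 30.5 ms.
Transmission budget = 79.7 − 30.5 = 49.2 ms.
R ≥ L / t_tx = 800 bits / 0.0492 s = 16.26 kbps.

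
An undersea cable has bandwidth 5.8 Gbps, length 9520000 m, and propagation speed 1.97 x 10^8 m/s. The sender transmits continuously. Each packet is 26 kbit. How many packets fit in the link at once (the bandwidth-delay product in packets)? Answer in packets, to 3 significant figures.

Propagation delay = 9520000 / 197000000 = 0.0483249 s.
BDP = R × t_prop = 5800000000 × 0.0483249 = 280284000 bits.
In packets of 26000 bits: 10800 packets.

10800 packets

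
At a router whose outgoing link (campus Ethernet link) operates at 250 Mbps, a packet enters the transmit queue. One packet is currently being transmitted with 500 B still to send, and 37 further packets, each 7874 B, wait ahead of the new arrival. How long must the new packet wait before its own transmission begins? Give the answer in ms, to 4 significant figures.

Each queued packet: L/R = 62992/250000000 = 0.251968 ms.
37 queued → 9.32282 ms.
Plus remaining 4000 bits of current packet: 0.016 ms.
Queuing delay = 9.339 ms.

9.339 ms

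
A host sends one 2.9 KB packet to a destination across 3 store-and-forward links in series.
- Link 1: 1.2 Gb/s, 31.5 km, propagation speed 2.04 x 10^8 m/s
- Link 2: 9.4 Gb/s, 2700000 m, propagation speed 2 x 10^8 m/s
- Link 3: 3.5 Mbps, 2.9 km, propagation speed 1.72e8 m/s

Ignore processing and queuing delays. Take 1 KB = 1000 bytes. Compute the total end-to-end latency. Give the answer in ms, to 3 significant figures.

L = 23200 bits.
Transmission delays (L/R per hop): 0.0193333, 0.00246809, 6.62857 ms; sum = 6.65037 ms.
Propagation delays (d/s per hop): 0.154412, 13.5, 0.0168605 ms; sum = 13.6713 ms.
End-to-end = 20.3 ms.

20.3 ms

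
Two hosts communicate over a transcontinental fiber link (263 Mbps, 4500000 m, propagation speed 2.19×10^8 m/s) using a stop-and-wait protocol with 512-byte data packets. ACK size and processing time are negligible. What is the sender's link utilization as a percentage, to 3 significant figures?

0.0379 %

t_tx = L/R = 4096/263000000 = 1.55741e-05 s.
t_prop = 4500000/219000000 = 0.0205479 s; RTT = 0.0410959 s.
Cycle = t_tx + RTT = 0.0411115 s.
Utilization = t_tx / cycle = 1.55741e-05/0.0411115 = 0.0379 %.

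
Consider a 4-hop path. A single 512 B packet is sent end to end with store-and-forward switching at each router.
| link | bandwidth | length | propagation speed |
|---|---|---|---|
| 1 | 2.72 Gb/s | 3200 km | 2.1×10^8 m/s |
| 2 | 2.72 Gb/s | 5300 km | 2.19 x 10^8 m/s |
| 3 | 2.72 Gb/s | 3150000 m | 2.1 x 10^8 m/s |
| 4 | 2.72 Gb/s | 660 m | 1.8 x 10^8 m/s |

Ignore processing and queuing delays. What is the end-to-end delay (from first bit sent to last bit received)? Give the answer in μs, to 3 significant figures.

54400 μs

L = 512 × 8 = 4096 bits.
Transmission delay per hop = L/R = 4096/2720000000 = 1.50588 μs; 4 hops → 6.02353 μs.
Propagation delays (d/s per hop): 15238.1, 24200.9, 15000, 3.66667 μs; sum = 54442.7 μs.
End-to-end = 54400 μs.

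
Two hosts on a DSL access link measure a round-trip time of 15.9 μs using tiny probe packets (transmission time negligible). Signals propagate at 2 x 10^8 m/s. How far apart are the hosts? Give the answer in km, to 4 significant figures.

One-way propagation = RTT/2 = 7.95 μs.
d = s × t = 200000000 × 7.95e-06 = 1.590 km.

1.590 km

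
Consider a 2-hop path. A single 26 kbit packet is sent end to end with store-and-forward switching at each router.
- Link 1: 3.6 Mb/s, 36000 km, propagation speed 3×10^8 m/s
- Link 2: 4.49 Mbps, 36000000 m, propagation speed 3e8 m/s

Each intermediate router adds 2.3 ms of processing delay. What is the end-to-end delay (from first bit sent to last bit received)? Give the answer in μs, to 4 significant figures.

L = 26000 bits.
Transmission delays (L/R per hop): 7222.22, 5790.65 μs; sum = 13012.9 μs.
Propagation delays (d/s per hop): 120000, 120000 μs; sum = 240000 μs.
Processing at 1 router(s): 1 × 2.3 ms = 2300 μs.
End-to-end = 255300 μs.

255300 μs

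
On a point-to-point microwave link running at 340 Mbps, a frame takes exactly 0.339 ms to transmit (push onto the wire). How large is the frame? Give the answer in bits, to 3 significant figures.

L = R × t_tx = 340000000 b/s × 0.000339 s = 115260 bits.

115000 bits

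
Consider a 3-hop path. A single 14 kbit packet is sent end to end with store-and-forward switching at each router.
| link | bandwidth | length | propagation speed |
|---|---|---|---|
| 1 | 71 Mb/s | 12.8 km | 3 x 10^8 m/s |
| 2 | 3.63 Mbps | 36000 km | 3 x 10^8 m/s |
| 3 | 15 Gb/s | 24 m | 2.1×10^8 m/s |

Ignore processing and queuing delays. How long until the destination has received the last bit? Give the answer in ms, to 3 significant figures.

124 ms

L = 14000 bits.
Transmission delays (L/R per hop): 0.197183, 3.85675, 0.000933333 ms; sum = 4.05487 ms.
Propagation delays (d/s per hop): 0.0426667, 120, 0.000114286 ms; sum = 120.043 ms.
End-to-end = 124 ms.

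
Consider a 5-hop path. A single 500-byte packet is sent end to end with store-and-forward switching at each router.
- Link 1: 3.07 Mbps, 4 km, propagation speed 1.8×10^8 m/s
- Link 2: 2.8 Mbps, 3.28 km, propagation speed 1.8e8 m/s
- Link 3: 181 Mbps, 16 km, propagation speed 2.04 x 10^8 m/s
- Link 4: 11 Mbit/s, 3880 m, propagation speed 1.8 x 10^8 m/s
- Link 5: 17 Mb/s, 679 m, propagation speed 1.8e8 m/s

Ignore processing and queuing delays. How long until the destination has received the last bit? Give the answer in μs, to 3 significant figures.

3500 μs

L = 500 × 8 = 4000 bits.
Transmission delays (L/R per hop): 1302.93, 1428.57, 22.0994, 363.636, 235.294 μs; sum = 3352.53 μs.
Propagation delays (d/s per hop): 22.2222, 18.2222, 78.4314, 21.5556, 3.77222 μs; sum = 144.204 μs.
End-to-end = 3500 μs.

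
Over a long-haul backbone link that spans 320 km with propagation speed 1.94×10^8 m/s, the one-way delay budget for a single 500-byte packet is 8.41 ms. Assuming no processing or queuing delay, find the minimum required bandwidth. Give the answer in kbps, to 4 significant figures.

L = 4000 bits.
Propagation delay = 320000 / 194000000 = 1.64948 ms.
Transmission budget = 8.41 − 1.64948 = 6.76052 ms.
R ≥ L / t_tx = 4000 bits / 0.00676052 s = 591.7 kbps.

591.7 kbps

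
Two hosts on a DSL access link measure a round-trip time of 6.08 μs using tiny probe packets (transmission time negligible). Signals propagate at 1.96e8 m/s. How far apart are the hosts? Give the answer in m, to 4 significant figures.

One-way propagation = RTT/2 = 3.04 μs.
d = s × t = 196000000 × 3.04e-06 = 595.8 m.

595.8 m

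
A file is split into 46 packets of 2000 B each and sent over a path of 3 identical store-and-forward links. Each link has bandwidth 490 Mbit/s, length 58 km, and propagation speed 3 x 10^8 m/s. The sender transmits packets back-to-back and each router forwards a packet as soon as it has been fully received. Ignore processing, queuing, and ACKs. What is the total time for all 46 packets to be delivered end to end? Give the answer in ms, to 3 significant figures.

Per-hop transmission t_tx = L/R = 16000/490000000 = 0.0326531 ms.
Per-hop propagation t_prop = 58000/300000000 = 0.193333 ms.
Pipeline fill: first packet needs 3·t_tx to clear all hops; remaining 45 packets each add one t_tx.
Total = (3+46-1)·t_tx + 3·t_prop = 48·0.0326531 + 3·0.193333 = 2.15 ms.

2.15 ms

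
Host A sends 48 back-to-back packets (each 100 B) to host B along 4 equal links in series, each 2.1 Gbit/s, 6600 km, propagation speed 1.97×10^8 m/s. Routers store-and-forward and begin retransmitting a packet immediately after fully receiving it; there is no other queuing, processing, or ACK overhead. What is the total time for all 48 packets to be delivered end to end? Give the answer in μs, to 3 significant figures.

Per-hop transmission t_tx = L/R = 800/2100000000 = 0.380952 μs.
Per-hop propagation t_prop = 6600000/197000000 = 33502.5 μs.
Pipeline fill: first packet needs 4·t_tx to clear all hops; remaining 47 packets each add one t_tx.
Total = (4+48-1)·t_tx + 4·t_prop = 51·0.380952 + 4·33502.5 = 134000 μs.

134000 μs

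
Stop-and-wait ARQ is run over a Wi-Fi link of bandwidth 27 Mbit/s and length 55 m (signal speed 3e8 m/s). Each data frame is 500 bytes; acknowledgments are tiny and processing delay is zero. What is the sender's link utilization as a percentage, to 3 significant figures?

99.8 %

t_tx = L/R = 4000/27000000 = 0.000148148 s.
t_prop = 55/300000000 = 1.83333e-07 s; RTT = 3.66667e-07 s.
Cycle = t_tx + RTT = 0.000148515 s.
Utilization = t_tx / cycle = 0.000148148/0.000148515 = 99.8 %.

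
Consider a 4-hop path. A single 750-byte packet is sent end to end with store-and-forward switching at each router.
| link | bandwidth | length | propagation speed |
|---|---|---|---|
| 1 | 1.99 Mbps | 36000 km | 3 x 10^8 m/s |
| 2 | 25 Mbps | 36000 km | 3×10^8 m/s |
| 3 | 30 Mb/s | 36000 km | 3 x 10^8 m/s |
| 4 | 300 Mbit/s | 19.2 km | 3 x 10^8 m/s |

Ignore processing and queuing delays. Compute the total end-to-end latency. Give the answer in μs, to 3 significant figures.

L = 750 × 8 = 6000 bits.
Transmission delays (L/R per hop): 3015.08, 240, 200, 20 μs; sum = 3475.08 μs.
Propagation delays (d/s per hop): 120000, 120000, 120000, 64 μs; sum = 360064 μs.
End-to-end = 364000 μs.

364000 μs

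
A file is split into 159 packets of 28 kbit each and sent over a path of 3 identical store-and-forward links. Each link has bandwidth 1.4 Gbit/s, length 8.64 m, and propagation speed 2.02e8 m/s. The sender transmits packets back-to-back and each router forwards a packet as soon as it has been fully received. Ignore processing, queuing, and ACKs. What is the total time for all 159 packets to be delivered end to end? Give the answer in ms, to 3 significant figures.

Per-hop transmission t_tx = L/R = 28000/1400000000 = 0.02 ms.
Per-hop propagation t_prop = 8.64/202000000 = 4.27723e-05 ms.
Pipeline fill: first packet needs 3·t_tx to clear all hops; remaining 158 packets each add one t_tx.
Total = (3+159-1)·t_tx + 3·t_prop = 161·0.02 + 3·4.27723e-05 = 3.22 ms.

3.22 ms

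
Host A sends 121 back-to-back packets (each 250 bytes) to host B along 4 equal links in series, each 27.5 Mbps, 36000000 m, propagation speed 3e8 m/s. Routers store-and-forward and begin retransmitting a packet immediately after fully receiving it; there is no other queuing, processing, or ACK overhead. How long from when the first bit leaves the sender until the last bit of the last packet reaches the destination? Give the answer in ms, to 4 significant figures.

489.0 ms

Per-hop transmission t_tx = L/R = 2000/27500000 = 0.0727273 ms.
Per-hop propagation t_prop = 36000000/300000000 = 120 ms.
Pipeline fill: first packet needs 4·t_tx to clear all hops; remaining 120 packets each add one t_tx.
Total = (4+121-1)·t_tx + 4·t_prop = 124·0.0727273 + 4·120 = 489.0 ms.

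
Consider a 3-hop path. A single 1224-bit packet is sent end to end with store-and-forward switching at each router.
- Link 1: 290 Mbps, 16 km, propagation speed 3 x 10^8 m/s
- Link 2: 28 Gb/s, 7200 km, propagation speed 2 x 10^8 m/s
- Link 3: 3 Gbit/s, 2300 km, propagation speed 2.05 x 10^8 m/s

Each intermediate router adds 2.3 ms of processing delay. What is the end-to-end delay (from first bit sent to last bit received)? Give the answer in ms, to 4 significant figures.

51.88 ms

Transmission delays (L/R per hop): 0.00422069, 4.37143e-05, 0.000408 ms; sum = 0.0046724 ms.
Propagation delays (d/s per hop): 0.0533333, 36, 11.2195 ms; sum = 47.2728 ms.
Processing at 2 router(s): 2 × 2.3 ms = 4.6 ms.
End-to-end = 51.88 ms.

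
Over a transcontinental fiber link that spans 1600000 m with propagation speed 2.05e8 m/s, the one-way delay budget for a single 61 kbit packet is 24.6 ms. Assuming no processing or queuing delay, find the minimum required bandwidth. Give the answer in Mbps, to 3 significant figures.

Propagation delay = 1600000 / 2.05e+08 = 7.80488 ms.
Transmission budget = 24.6 − 7.80488 = 16.7951 ms.
R ≥ L / t_tx = 61000 bits / 0.0167951 s = 3.63 Mbps.

3.63 Mbps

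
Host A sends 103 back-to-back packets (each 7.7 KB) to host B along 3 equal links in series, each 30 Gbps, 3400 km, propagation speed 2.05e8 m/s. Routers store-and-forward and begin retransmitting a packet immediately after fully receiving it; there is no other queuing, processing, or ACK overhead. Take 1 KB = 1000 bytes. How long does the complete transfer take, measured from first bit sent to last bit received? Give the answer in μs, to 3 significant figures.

Per-hop transmission t_tx = L/R = 61600/30000000000 = 2.05333 μs.
Per-hop propagation t_prop = 3400000/2.05e+08 = 16585.4 μs.
Pipeline fill: first packet needs 3·t_tx to clear all hops; remaining 102 packets each add one t_tx.
Total = (3+103-1)·t_tx + 3·t_prop = 105·2.05333 + 3·16585.4 = 50000 μs.

50000 μs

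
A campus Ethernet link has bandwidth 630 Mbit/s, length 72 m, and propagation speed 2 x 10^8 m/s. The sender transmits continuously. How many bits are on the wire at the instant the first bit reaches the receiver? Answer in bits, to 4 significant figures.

226.8 bits

Propagation delay = 72 / 200000000 = 3.6e-07 s.
BDP = R × t_prop = 630000000 × 3.6e-07 = 226.8 bits.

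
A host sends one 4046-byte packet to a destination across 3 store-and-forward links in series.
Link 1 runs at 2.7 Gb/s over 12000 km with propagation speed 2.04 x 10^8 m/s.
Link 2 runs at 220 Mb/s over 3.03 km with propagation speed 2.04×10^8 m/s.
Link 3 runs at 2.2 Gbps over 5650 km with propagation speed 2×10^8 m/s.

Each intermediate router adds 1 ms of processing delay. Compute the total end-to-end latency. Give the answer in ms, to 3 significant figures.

89.3 ms

L = 4046 × 8 = 32368 bits.
Transmission delays (L/R per hop): 0.0119881, 0.147127, 0.0147127 ms; sum = 0.173828 ms.
Propagation delays (d/s per hop): 58.8235, 0.0148529, 28.25 ms; sum = 87.0884 ms.
Processing at 2 router(s): 2 × 1 ms = 2 ms.
End-to-end = 89.3 ms.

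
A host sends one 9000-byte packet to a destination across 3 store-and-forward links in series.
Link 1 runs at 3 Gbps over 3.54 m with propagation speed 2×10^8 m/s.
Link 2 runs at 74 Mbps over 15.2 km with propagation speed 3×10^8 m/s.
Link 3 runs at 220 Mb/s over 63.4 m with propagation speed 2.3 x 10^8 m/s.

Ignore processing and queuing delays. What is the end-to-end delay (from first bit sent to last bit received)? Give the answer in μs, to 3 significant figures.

1380 μs

L = 9000 × 8 = 72000 bits.
Transmission delays (L/R per hop): 24, 972.973, 327.273 μs; sum = 1324.25 μs.
Propagation delays (d/s per hop): 0.0177, 50.6667, 0.275652 μs; sum = 50.96 μs.
End-to-end = 1380 μs.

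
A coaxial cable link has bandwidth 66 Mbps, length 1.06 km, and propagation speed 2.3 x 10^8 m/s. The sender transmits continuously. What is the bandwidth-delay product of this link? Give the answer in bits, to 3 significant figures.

304 bits

Propagation delay = 1060 / 2.3e+08 = 4.6087e-06 s.
BDP = R × t_prop = 66000000 × 4.6087e-06 = 304.174 bits.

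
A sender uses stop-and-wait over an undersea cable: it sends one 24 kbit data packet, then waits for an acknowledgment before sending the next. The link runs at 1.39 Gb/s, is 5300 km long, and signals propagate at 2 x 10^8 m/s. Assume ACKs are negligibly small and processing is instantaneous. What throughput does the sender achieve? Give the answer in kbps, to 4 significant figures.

452.7 kbps

t_tx = L/R = 24000/1390000000 = 1.72662e-05 s.
t_prop = 5300000/200000000 = 0.0265 s; RTT = 0.053 s.
Cycle = t_tx + RTT = 0.0530173 s.
Throughput = L / cycle = 24000 / 0.0530173 = 452.7 kbps.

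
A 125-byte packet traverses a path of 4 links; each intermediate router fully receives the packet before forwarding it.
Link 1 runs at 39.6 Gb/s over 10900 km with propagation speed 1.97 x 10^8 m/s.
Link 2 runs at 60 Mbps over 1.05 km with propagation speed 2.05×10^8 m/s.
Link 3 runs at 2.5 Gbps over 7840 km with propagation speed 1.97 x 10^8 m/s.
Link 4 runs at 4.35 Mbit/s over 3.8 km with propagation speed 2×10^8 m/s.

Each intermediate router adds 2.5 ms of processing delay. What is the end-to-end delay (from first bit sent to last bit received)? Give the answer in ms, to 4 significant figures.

102.9 ms

L = 125 × 8 = 1000 bits.
Transmission delays (L/R per hop): 2.52525e-05, 0.0166667, 0.0004, 0.229885 ms; sum = 0.246977 ms.
Propagation delays (d/s per hop): 55.3299, 0.00512195, 39.797, 0.019 ms; sum = 95.151 ms.
Processing at 3 router(s): 3 × 2.5 ms = 7.5 ms.
End-to-end = 102.9 ms.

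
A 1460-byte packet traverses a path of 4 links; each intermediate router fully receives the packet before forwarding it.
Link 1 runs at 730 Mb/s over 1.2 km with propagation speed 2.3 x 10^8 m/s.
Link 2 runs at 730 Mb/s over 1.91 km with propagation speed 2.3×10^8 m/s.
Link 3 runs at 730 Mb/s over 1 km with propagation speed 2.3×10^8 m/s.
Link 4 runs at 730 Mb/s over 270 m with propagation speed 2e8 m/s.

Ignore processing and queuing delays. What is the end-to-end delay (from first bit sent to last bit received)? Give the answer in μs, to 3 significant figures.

L = 1460 × 8 = 11680 bits.
Transmission delay per hop = L/R = 11680/730000000 = 16 μs; 4 hops → 64 μs.
Propagation delays (d/s per hop): 5.21739, 8.30435, 4.34783, 1.35 μs; sum = 19.2196 μs.
End-to-end = 83.2 μs.

83.2 μs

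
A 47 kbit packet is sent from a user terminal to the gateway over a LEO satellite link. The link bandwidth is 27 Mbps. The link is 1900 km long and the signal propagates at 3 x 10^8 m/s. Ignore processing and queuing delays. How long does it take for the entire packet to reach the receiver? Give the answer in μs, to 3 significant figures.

L = 47000 bits.
Transmission delay = L/R = 47000 / 27000000 = 1740.74 μs.
Propagation delay = d/s = 1900000 m / 300000000 m/s = 6333.33 μs.
Total = 8070 μs.

8070 μs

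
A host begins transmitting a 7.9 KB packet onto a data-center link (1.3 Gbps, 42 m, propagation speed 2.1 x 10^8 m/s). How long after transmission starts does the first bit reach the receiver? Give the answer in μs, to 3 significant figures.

First bit experiences only propagation delay: d/s = 42/210000000 = 0.200 μs.

0.200 μs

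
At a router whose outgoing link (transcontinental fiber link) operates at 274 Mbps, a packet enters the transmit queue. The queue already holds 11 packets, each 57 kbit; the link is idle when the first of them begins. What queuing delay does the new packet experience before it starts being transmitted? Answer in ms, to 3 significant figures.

2.29 ms

Each queued packet: L/R = 57000/274000000 = 0.208029 ms.
11 queued → 2.28832 ms.
Queuing delay = 2.29 ms.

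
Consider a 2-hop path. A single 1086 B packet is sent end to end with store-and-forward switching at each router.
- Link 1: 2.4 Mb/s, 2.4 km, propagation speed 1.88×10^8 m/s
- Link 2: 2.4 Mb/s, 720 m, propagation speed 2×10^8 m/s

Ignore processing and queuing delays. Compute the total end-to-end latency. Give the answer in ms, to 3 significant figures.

L = 1086 × 8 = 8688 bits.
Transmission delays (L/R per hop): 3.62, 3.62 ms; sum = 7.24 ms.
Propagation delays (d/s per hop): 0.012766, 0.0036 ms; sum = 0.016366 ms.
End-to-end = 7.26 ms.

7.26 ms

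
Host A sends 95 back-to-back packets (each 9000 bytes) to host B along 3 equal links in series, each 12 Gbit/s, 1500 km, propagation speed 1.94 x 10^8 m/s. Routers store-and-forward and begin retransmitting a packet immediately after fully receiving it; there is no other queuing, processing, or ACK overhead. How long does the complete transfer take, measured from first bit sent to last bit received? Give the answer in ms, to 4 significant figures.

23.78 ms

Per-hop transmission t_tx = L/R = 72000/12000000000 = 0.006 ms.
Per-hop propagation t_prop = 1500000/194000000 = 7.73196 ms.
Pipeline fill: first packet needs 3·t_tx to clear all hops; remaining 94 packets each add one t_tx.
Total = (3+95-1)·t_tx + 3·t_prop = 97·0.006 + 3·7.73196 = 23.78 ms.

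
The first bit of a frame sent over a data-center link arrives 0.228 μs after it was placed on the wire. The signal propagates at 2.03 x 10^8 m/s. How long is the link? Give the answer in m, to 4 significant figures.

d = s × t_prop = 2.03e+08 × 2.28e-07 = 46.28 m.

46.28 m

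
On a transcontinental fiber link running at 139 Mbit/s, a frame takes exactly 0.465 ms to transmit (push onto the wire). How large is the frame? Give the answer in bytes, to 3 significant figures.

L = R × t_tx = 139000000 b/s × 0.000465 s = 64635 bits.
In bytes: 64635 / 8 = 8080 bytes.

8080 bytes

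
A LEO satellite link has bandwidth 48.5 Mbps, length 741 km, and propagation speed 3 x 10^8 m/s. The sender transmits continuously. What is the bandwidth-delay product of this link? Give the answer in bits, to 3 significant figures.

120000 bits

Propagation delay = 741000 / 300000000 = 0.00247 s.
BDP = R × t_prop = 48500000 × 0.00247 = 119795 bits.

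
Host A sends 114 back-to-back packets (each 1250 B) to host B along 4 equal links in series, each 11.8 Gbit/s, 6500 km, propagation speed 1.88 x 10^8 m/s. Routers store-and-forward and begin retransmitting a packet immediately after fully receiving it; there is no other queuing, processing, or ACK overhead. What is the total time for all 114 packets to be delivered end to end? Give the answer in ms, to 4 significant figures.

138.4 ms

Per-hop transmission t_tx = L/R = 10000/11800000000 = 0.000847458 ms.
Per-hop propagation t_prop = 6500000/188000000 = 34.5745 ms.
Pipeline fill: first packet needs 4·t_tx to clear all hops; remaining 113 packets each add one t_tx.
Total = (4+114-1)·t_tx + 4·t_prop = 117·0.000847458 + 4·34.5745 = 138.4 ms.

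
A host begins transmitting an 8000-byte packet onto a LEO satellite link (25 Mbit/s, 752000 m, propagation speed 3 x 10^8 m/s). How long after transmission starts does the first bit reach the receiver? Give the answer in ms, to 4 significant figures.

First bit experiences only propagation delay: d/s = 752000/300000000 = 2.507 ms.

2.507 ms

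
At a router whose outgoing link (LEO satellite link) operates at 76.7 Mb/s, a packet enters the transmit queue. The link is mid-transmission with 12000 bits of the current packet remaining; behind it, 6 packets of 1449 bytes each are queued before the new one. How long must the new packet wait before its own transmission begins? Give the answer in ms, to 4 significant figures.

1.063 ms

Each queued packet: L/R = 11592/76700000 = 0.151134 ms.
6 queued → 0.906806 ms.
Plus remaining 12000 bits of current packet: 0.156454 ms.
Queuing delay = 1.063 ms.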